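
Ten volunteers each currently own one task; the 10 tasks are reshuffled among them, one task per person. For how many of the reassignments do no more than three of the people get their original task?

3559886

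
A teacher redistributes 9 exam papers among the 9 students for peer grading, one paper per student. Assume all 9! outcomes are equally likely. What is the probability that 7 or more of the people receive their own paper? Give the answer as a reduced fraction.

Favorable outcomes: Σ_{i≥7} C(9,i)·!(9-i) = 36·1 + 9·0 + 1·1 = 37.
Total outcomes: 9! = 362880.
Probability = 37/362880 = 37/362880.

37/362880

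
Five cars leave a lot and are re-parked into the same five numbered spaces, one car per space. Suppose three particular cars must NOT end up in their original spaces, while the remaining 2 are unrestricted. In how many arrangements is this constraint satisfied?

Inclusion-exclusion on the 3 forbidden self-matches:
Σ_{j=0}^{3} (-1)^j C(3,j)(5-j)!
= C(3,0)·5! - C(3,1)·4! + C(3,2)·3! - C(3,3)·2!
= 120 - 72 + 18 - 2
= 64

64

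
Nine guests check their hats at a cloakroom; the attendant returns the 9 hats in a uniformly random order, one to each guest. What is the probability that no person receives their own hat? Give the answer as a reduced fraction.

Favorable outcomes: !9 = 133496.
Total outcomes: 9! = 362880.
Probability = 133496/362880 = 16687/45360.

16687/45360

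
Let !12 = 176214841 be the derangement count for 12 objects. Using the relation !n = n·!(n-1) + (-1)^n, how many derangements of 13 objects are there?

2290792932

!13 = 13·176214841 - 1 = 2290792932.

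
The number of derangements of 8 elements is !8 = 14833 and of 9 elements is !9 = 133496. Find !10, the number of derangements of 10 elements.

1334961

!10 = (10-1)·(!9 + !8) = 9·(133496 + 14833) = 9·148329 = 1334961.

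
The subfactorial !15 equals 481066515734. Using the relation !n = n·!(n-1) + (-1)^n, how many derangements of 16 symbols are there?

!16 = 16·481066515734 + 1 = 7697064251745.

7697064251745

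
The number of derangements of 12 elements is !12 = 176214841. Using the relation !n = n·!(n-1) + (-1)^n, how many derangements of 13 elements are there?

2290792932

!13 = 13·176214841 - 1 = 2290792932.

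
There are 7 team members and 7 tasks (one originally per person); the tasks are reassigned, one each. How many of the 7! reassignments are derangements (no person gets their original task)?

The number of derangements of 7 is !7 = Σ_{k=0}^{7} (-1)^k·7!/k!
= 7! - 7!/1! + 7!/2! - 7!/3! + 7!/4! - 7!/5! + 7!/6! - 7!/7!
= 5040 - 5040 + 2520 - 840 + 210 - 42 + 7 - 1
= 1854

1854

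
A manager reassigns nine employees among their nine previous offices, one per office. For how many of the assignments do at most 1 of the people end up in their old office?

Sum C(9,i)·!(9-i) for i = 0..1:
  i=0: C(9,0)·!9 = 1·133496 = 133496
  i=1: C(9,1)·!8 = 9·14833 = 133497
Total = 266993.

266993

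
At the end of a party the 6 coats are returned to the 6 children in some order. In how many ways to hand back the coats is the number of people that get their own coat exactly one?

264

Choose which one of the 6 is fixed: C(6,1) = 6.
The other 5 form a derangement: !5 = 44.
Total: 6 × 44 = 264.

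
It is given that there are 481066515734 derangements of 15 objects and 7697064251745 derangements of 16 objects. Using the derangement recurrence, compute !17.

130850092279664

!17 = (17-1)·(!16 + !15) = 16·(7697064251745 + 481066515734) = 16·8178130767479 = 130850092279664.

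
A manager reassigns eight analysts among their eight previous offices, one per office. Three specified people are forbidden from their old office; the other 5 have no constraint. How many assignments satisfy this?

Let A_j be the event that the j-th constrained one is fixed. By inclusion-exclusion over the 3 events:
Σ_{j=0}^{3} (-1)^j C(3,j)(8-j)!
= C(3,0)·8! - C(3,1)·7! + C(3,2)·6! - C(3,3)·5!
= 40320 - 15120 + 2160 - 120
= 27240

27240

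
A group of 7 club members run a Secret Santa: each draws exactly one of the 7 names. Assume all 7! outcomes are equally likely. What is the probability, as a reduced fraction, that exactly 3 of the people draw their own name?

Favorable outcomes: C(7,3)·!4 = 35·9 = 315.
Total outcomes: 7! = 5040.
Probability = 315/5040 = 1/16.

1/16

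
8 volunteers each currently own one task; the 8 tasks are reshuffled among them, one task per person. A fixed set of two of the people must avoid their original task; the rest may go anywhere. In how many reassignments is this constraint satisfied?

30960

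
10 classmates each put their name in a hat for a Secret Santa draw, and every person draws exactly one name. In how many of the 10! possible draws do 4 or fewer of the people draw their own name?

3615536

# with exactly i fixed is C(10,i)·!(10-i); sum over i=0..4:
  i=0: C(10,0)·!10 = 1·1334961 = 1334961
  i=1: C(10,1)·!9 = 10·133496 = 1334960
  i=2: C(10,2)·!8 = 45·14833 = 667485
  i=3: C(10,3)·!7 = 120·1854 = 222480
  i=4: C(10,4)·!6 = 210·265 = 55650
Total = 3615536.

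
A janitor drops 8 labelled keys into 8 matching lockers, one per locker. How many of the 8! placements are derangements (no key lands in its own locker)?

14833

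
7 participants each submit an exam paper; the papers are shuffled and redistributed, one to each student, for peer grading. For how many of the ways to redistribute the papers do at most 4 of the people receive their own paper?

5018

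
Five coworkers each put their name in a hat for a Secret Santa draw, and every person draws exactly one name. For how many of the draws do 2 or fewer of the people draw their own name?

109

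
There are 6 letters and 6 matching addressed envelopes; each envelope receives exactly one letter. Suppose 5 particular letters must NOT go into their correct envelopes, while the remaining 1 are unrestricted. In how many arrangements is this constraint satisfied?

Inclusion-exclusion on the 5 forbidden self-matches:
Σ_{j=0}^{5} (-1)^j C(5,j)(6-j)!
= C(5,0)·6! - C(5,1)·5! + C(5,2)·4! - C(5,3)·3! + C(5,4)·2! - C(5,5)·1!
= 720 - 600 + 240 - 60 + 10 - 1
= 309

309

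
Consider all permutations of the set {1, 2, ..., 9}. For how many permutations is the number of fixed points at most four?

361541

Sum C(9,i)·!(9-i) for i = 0..4:
  i=0: C(9,0)·!9 = 1·133496 = 133496
  i=1: C(9,1)·!8 = 9·14833 = 133497
  i=2: C(9,2)·!7 = 36·1854 = 66744
  i=3: C(9,3)·!6 = 84·265 = 22260
  i=4: C(9,4)·!5 = 126·44 = 5544
Total = 361541.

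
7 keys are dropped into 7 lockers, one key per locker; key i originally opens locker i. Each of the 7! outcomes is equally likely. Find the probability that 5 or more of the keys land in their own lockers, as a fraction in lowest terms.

Favorable outcomes: Σ_{i≥5} C(7,i)·!(7-i) = 21·1 + 7·0 + 1·1 = 22.
Total outcomes: 7! = 5040.
Probability = 22/5040 = 11/2520.

11/2520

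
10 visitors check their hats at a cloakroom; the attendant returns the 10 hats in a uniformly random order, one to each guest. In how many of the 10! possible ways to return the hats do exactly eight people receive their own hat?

Pick the 8 fixed positions: C(10,8) = 45 ways.
The other 2 form a derangement: !2 = 1.
Total: 45 × 1 = 45.

45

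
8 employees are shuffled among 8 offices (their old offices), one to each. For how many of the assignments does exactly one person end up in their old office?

14832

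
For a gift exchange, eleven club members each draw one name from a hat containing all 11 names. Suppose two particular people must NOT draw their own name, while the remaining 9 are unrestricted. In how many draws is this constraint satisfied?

33022080

Let A_j be the event that the j-th constrained one is fixed. By inclusion-exclusion over the 2 events:
Σ_{j=0}^{2} (-1)^j C(2,j)(11-j)!
= C(2,0)·11! - C(2,1)·10! + C(2,2)·9!
= 39916800 - 7257600 + 362880
= 33022080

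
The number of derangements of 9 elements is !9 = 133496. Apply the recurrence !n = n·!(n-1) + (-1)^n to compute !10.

!10 = 10·133496 + 1 = 1334961.

1334961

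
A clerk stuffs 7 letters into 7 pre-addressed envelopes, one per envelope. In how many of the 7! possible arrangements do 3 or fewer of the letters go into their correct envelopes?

4948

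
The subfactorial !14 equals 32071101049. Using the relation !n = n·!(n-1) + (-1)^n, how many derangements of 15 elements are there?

481066515734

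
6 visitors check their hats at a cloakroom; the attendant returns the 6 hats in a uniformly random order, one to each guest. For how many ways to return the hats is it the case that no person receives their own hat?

The number of derangements of 6 is !6 = Σ_{k=0}^{6} (-1)^k·6!/k!
= 6! - 6!/1! + 6!/2! - 6!/3! + 6!/4! - 6!/5! + 6!/6!
= 720 - 720 + 360 - 120 + 30 - 6 + 1
= 265

265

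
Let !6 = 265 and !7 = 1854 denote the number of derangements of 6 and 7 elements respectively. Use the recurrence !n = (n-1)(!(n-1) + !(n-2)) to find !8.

!8 = (8-1)·(!7 + !6) = 7·(1854 + 265) = 7·2119 = 14833.

14833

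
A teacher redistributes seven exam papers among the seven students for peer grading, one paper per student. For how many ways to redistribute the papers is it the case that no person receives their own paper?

1854

!7 = 7! · Σ_{k=0}^{7} (-1)^k/k!
= 7! - 7!/1! + 7!/2! - 7!/3! + 7!/4! - 7!/5! + 7!/6! - 7!/7!
= 5040 - 5040 + 2520 - 840 + 210 - 42 + 7 - 1
= 1854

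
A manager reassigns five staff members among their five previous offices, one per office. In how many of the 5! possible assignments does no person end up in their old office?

44

!5 = 5! · Σ_{k=0}^{5} (-1)^k/k!
= 5! - 5!/1! + 5!/2! - 5!/3! + 5!/4! - 5!/5!
= 120 - 120 + 60 - 20 + 5 - 1
= 44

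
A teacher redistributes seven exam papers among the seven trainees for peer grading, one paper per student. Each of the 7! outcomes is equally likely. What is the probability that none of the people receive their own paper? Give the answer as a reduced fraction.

103/280

Favorable outcomes: !7 = 1854.
Total outcomes: 7! = 5040.
Probability = 1854/5040 = 103/280.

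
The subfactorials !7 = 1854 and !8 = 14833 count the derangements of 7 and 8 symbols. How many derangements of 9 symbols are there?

!9 = (9-1)·(!8 + !7) = 8·(14833 + 1854) = 8·16687 = 133496.

133496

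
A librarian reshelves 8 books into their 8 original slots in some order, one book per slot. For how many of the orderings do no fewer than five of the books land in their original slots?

# with exactly i fixed is C(8,i)·!(8-i); sum over i=5..8:
  i=5: C(8,5)·!3 = 56·2 = 112
  i=6: C(8,6)·!2 = 28·1 = 28
  i=7: C(8,7)·!1 = 8·0 = 0
  i=8: C(8,8)·!0 = 1·1 = 1
Total = 141.

141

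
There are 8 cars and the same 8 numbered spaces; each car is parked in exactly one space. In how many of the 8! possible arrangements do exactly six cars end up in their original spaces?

Pick the 6 fixed positions: C(8,6) = 28 ways.
The other 2 form a derangement: !2 = 1.
Total: 28 × 1 = 28.

28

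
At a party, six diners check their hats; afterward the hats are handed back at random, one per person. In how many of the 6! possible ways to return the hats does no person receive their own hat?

!6 is the nearest integer to 6!/e.
6! = 720, and 720/e ≈ 264.87, so !6 = 265.

265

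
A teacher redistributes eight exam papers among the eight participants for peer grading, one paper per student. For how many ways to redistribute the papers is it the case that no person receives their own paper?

14833

!8 = 8! · Σ_{k=0}^{8} (-1)^k/k!
= 8! - 8!/1! + 8!/2! - 8!/3! + 8!/4! - 8!/5! + 8!/6! - 8!/7! + 8!/8!
= 40320 - 40320 + 20160 - 6720 + 1680 - 336 + 56 - 8 + 1
= 14833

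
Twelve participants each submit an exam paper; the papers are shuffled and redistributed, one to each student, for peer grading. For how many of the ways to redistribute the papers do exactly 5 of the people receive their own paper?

Pick the 5 fixed positions: C(12,5) = 792 ways.
The remaining 7 must be deranged: !7 = 1854.
Total: 792 × 1854 = 1468368.

1468368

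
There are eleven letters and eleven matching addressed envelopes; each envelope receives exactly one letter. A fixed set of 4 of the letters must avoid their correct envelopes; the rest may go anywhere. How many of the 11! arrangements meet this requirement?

Let A_j be the event that the j-th constrained one is fixed. By inclusion-exclusion over the 4 events:
Σ_{j=0}^{4} (-1)^j C(4,j)(11-j)!
= C(4,0)·11! - C(4,1)·10! + C(4,2)·9! - C(4,3)·8! + C(4,4)·7!
= 39916800 - 14515200 + 2177280 - 161280 + 5040
= 27422640

27422640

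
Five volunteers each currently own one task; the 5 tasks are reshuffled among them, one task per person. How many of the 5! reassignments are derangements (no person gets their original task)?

44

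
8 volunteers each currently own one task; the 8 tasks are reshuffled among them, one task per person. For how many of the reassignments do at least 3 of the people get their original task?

3235

# with exactly i fixed is C(8,i)·!(8-i); sum over i=3..8:
  i=3: C(8,3)·!5 = 56·44 = 2464
  i=4: C(8,4)·!4 = 70·9 = 630
  i=5: C(8,5)·!3 = 56·2 = 112
  i=6: C(8,6)·!2 = 28·1 = 28
  i=7: C(8,7)·!1 = 8·0 = 0
  i=8: C(8,8)·!0 = 1·1 = 1
Total = 3235.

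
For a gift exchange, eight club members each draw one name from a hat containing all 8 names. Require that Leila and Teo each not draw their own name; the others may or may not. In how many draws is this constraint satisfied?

30960

Let A_j be the event that the j-th constrained one is fixed. By inclusion-exclusion over the 2 events:
Σ_{j=0}^{2} (-1)^j C(2,j)(8-j)!
= C(2,0)·8! - C(2,1)·7! + C(2,2)·6!
= 40320 - 10080 + 720
= 30960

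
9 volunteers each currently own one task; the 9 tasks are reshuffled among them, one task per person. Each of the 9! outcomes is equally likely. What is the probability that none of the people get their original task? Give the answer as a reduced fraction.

Favorable outcomes: !9 = 133496.
Total outcomes: 9! = 362880.
Probability = 133496/362880 = 16687/45360.

16687/45360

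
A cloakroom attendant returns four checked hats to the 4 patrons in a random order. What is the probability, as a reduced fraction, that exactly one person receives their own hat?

Favorable outcomes: C(4,1)·!3 = 4·2 = 8.
Total outcomes: 4! = 24.
Probability = 8/24 = 1/3.

1/3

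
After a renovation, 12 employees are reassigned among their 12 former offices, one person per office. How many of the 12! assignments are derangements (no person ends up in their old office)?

Recurrence: !12 = 11·(!11 + !10).
!12 = 11·(14684570 + 1334961) = 11·16019531 = 176214841

176214841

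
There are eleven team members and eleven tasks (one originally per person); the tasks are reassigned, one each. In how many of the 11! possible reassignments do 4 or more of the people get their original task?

# with exactly i fixed is C(11,i)·!(11-i); sum over i=4..11:
  i=4: C(11,4)·!7 = 330·1854 = 611820
  i=5: C(11,5)·!6 = 462·265 = 122430
  i=6: C(11,6)·!5 = 462·44 = 20328
  i=7: C(11,7)·!4 = 330·9 = 2970
  i=8: C(11,8)·!3 = 165·2 = 330
  i=9: C(11,9)·!2 = 55·1 = 55
  i=10: C(11,10)·!1 = 11·0 = 0
  i=11: C(11,11)·!0 = 1·1 = 1
Total = 757934.

757934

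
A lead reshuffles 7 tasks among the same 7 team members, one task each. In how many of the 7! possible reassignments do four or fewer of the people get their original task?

5018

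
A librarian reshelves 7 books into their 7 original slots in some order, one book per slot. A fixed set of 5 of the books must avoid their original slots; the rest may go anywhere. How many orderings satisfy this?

2428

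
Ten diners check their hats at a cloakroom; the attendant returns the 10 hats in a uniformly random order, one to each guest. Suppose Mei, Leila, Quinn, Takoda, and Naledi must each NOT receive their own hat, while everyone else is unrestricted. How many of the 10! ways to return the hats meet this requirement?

2170680

Let A_j be the event that the j-th constrained one is fixed. By inclusion-exclusion over the 5 events:
Σ_{j=0}^{5} (-1)^j C(5,j)(10-j)!
= C(5,0)·10! - C(5,1)·9! + C(5,2)·8! - C(5,3)·7! + C(5,4)·6! - C(5,5)·5!
= 3628800 - 1814400 + 403200 - 50400 + 3600 - 120
= 2170680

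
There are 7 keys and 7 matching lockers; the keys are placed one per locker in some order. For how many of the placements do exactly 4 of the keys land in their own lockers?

Pick the 4 fixed positions: C(7,4) = 35 ways.
The remaining 3 must be deranged: !3 = 2.
Total: 35 × 2 = 70.

70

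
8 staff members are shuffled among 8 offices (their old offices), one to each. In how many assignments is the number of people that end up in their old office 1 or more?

25487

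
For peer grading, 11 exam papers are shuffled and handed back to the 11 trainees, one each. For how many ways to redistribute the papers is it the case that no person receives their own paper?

!11 is the nearest integer to 11!/e.
11! = 39916800, and 39916800/e ≈ 14684570.08, so !11 = 14684570.

14684570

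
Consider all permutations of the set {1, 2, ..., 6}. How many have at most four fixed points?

Sum C(6,i)·!(6-i) for i = 0..4:
  i=0: C(6,0)·!6 = 1·265 = 265
  i=1: C(6,1)·!5 = 6·44 = 264
  i=2: C(6,2)·!4 = 15·9 = 135
  i=3: C(6,3)·!3 = 20·2 = 40
  i=4: C(6,4)·!2 = 15·1 = 15
Total = 719.

719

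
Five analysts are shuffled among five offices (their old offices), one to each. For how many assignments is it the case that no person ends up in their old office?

44

By inclusion-exclusion, !5 = Σ (-1)^k · 5!/k! for k=0..5
= 5! - 5!/1! + 5!/2! - 5!/3! + 5!/4! - 5!/5!
= 120 - 120 + 60 - 20 + 5 - 1
= 44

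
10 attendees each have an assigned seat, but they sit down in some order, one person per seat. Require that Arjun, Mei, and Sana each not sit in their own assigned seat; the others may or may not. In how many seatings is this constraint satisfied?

Inclusion-exclusion on the 3 forbidden self-matches:
Σ_{j=0}^{3} (-1)^j C(3,j)(10-j)!
= C(3,0)·10! - C(3,1)·9! + C(3,2)·8! - C(3,3)·7!
= 3628800 - 1088640 + 120960 - 5040
= 2656080

2656080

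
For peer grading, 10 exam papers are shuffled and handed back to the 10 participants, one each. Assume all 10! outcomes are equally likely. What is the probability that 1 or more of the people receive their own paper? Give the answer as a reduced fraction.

28319/44800

Favorable outcomes: Σ_{i≥1} C(10,i)·!(10-i) = 10·133496 + 45·14833 + 120·1854 + 210·265 + 252·44 + 210·9 + 120·2 + 45·1 + 10·0 + 1·1 = 2293839.
Total outcomes: 10! = 3628800.
Probability = 2293839/3628800 = 28319/44800.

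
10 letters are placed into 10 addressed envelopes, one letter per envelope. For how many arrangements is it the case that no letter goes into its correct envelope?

!10 is the nearest integer to 10!/e.
10! = 3628800, and 3628800/e ≈ 1334960.92, so !10 = 1334961.

1334961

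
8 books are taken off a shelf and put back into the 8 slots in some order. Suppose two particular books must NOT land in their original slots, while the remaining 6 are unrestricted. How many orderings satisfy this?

30960

Inclusion-exclusion on the 2 forbidden self-matches:
Σ_{j=0}^{2} (-1)^j C(2,j)(8-j)!
= C(2,0)·8! - C(2,1)·7! + C(2,2)·6!
= 40320 - 10080 + 720
= 30960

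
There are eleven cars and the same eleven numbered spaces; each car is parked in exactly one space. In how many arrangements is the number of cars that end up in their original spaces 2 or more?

# with exactly i fixed is C(11,i)·!(11-i); sum over i=2..11:
  i=2: C(11,2)·!9 = 55·133496 = 7342280
  i=3: C(11,3)·!8 = 165·14833 = 2447445
  i=4: C(11,4)·!7 = 330·1854 = 611820
  i=5: C(11,5)·!6 = 462·265 = 122430
  i=6: C(11,6)·!5 = 462·44 = 20328
  i=7: C(11,7)·!4 = 330·9 = 2970
  i=8: C(11,8)·!3 = 165·2 = 330
  i=9: C(11,9)·!2 = 55·1 = 55
  i=10: C(11,10)·!1 = 11·0 = 0
  i=11: C(11,11)·!0 = 1·1 = 1
Total = 10547659.

10547659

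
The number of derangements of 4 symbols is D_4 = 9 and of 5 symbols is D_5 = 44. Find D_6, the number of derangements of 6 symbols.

265

D_6 = (6-1)·(D_5 + D_4) = 5·(44 + 9) = 5·53 = 265.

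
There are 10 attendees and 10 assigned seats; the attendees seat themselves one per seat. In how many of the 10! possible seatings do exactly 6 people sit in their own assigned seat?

1890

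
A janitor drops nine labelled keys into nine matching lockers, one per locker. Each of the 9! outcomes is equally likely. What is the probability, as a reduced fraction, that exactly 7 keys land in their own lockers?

1/10080

Favorable outcomes: C(9,7)·!2 = 36·1 = 36.
Total outcomes: 9! = 362880.
Probability = 36/362880 = 1/10080.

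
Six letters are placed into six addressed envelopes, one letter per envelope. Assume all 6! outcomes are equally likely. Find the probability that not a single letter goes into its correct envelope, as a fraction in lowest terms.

53/144

Favorable outcomes: !6 = 265.
Total outcomes: 6! = 720.
Probability = 265/720 = 53/144.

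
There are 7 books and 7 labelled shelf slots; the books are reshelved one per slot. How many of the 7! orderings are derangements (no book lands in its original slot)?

By inclusion-exclusion, !7 = Σ (-1)^k · 7!/k! for k=0..7
= 7! - 7!/1! + 7!/2! - 7!/3! + 7!/4! - 7!/5! + 7!/6! - 7!/7!
= 5040 - 5040 + 2520 - 840 + 210 - 42 + 7 - 1
= 1854

1854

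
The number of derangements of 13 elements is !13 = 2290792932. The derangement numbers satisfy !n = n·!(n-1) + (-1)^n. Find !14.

!14 = 14·2290792932 + 1 = 32071101049.

32071101049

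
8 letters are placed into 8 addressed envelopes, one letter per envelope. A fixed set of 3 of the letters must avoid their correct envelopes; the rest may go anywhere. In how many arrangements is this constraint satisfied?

Inclusion-exclusion on the 3 forbidden self-matches:
Σ_{j=0}^{3} (-1)^j C(3,j)(8-j)!
= C(3,0)·8! - C(3,1)·7! + C(3,2)·6! - C(3,3)·5!
= 40320 - 15120 + 2160 - 120
= 27240

27240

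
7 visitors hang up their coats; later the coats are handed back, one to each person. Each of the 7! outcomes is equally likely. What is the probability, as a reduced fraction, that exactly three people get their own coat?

Favorable outcomes: C(7,3)·!4 = 35·9 = 315.
Total outcomes: 7! = 5040.
Probability = 315/5040 = 1/16.

1/16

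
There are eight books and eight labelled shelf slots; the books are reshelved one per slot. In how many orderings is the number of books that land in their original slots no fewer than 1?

25487

# with exactly i fixed is C(8,i)·!(8-i); sum over i=1..8:
  i=1: C(8,1)·!7 = 8·1854 = 14832
  i=2: C(8,2)·!6 = 28·265 = 7420
  i=3: C(8,3)·!5 = 56·44 = 2464
  i=4: C(8,4)·!4 = 70·9 = 630
  i=5: C(8,5)·!3 = 56·2 = 112
  i=6: C(8,6)·!2 = 28·1 = 28
  i=7: C(8,7)·!1 = 8·0 = 0
  i=8: C(8,8)·!0 = 1·1 = 1
Total = 25487.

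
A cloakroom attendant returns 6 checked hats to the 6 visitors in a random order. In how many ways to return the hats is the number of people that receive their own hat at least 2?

# with exactly i fixed is C(6,i)·!(6-i); sum over i=2..6:
  i=2: C(6,2)·!4 = 15·9 = 135
  i=3: C(6,3)·!3 = 20·2 = 40
  i=4: C(6,4)·!2 = 15·1 = 15
  i=5: C(6,5)·!1 = 6·0 = 0
  i=6: C(6,6)·!0 = 1·1 = 1
Total = 191.

191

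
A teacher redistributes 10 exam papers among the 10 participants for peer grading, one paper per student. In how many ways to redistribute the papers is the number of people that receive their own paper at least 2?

958879

Sum C(10,i)·!(10-i) for i = 2..10:
  i=2: C(10,2)·!8 = 45·14833 = 667485
  i=3: C(10,3)·!7 = 120·1854 = 222480
  i=4: C(10,4)·!6 = 210·265 = 55650
  i=5: C(10,5)·!5 = 252·44 = 11088
  i=6: C(10,6)·!4 = 210·9 = 1890
  i=7: C(10,7)·!3 = 120·2 = 240
  i=8: C(10,8)·!2 = 45·1 = 45
  i=9: C(10,9)·!1 = 10·0 = 0
  i=10: C(10,10)·!0 = 1·1 = 1
Total = 958879.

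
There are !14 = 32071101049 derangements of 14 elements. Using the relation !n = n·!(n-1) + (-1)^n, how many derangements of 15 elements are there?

481066515734

!15 = 15·32071101049 - 1 = 481066515734.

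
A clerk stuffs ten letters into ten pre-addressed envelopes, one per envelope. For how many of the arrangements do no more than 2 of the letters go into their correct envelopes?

3337406

# with exactly i fixed is C(10,i)·!(10-i); sum over i=0..2:
  i=0: C(10,0)·!10 = 1·1334961 = 1334961
  i=1: C(10,1)·!9 = 10·133496 = 1334960
  i=2: C(10,2)·!8 = 45·14833 = 667485
Total = 3337406.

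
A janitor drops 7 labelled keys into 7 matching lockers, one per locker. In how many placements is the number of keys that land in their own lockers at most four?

5018

# with exactly i fixed is C(7,i)·!(7-i); sum over i=0..4:
  i=0: C(7,0)·!7 = 1·1854 = 1854
  i=1: C(7,1)·!6 = 7·265 = 1855
  i=2: C(7,2)·!5 = 21·44 = 924
  i=3: C(7,3)·!4 = 35·9 = 315
  i=4: C(7,4)·!3 = 35·2 = 70
Total = 5018.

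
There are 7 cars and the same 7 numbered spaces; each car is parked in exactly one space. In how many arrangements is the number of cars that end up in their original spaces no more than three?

4948

# with exactly i fixed is C(7,i)·!(7-i); sum over i=0..3:
  i=0: C(7,0)·!7 = 1·1854 = 1854
  i=1: C(7,1)·!6 = 7·265 = 1855
  i=2: C(7,2)·!5 = 21·44 = 924
  i=3: C(7,3)·!4 = 35·9 = 315
Total = 4948.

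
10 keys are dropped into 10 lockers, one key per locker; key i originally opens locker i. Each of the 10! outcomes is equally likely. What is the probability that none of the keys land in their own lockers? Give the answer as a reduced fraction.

16481/44800

Favorable outcomes: !10 = 1334961.
Total outcomes: 10! = 3628800.
Probability = 1334961/3628800 = 16481/44800.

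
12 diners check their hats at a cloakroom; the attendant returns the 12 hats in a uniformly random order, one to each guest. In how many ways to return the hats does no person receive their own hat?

176214841

Recurrence: !12 = 11·(!11 + !10).
!12 = 11·(14684570 + 1334961) = 11·16019531 = 176214841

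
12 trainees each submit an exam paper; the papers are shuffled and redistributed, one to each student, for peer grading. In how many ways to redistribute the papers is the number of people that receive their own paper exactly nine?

440

Choose which 9 of the 12 are fixed: C(12,9) = 220.
The remaining 3 must be deranged: !3 = 2.
Total: 220 × 2 = 440.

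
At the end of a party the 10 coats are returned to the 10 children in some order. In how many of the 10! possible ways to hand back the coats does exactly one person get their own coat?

Choose which one of the 10 is fixed: C(10,1) = 10.
The other 9 form a derangement: !9 = 133496.
Total: 10 × 133496 = 1334960.

1334960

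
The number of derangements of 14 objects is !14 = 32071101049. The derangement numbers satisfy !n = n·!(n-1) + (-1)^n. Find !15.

!15 = 15·32071101049 - 1 = 481066515734.

481066515734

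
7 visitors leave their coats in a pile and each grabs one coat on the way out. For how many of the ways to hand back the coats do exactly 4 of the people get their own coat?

Pick the 4 fixed positions: C(7,4) = 35 ways.
The other 3 form a derangement: !3 = 2.
Total: 35 × 2 = 70.

70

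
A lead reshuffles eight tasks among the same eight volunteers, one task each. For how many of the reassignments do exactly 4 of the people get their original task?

630

Choose which 4 of the 8 are fixed: C(8,4) = 70.
The other 4 form a derangement: !4 = 9.
Total: 70 × 9 = 630.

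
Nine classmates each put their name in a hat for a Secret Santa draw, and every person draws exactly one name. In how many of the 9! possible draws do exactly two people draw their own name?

66744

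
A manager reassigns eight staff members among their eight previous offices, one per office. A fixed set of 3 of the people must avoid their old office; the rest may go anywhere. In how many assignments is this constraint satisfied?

27240

Inclusion-exclusion on the 3 forbidden self-matches:
Σ_{j=0}^{3} (-1)^j C(3,j)(8-j)!
= C(3,0)·8! - C(3,1)·7! + C(3,2)·6! - C(3,3)·5!
= 40320 - 15120 + 2160 - 120
= 27240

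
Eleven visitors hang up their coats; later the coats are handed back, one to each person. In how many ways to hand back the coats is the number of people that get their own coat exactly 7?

2970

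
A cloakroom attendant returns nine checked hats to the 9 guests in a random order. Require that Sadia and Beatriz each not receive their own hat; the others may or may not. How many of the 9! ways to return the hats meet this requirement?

Inclusion-exclusion on the 2 forbidden self-matches:
Σ_{j=0}^{2} (-1)^j C(2,j)(9-j)!
= C(2,0)·9! - C(2,1)·8! + C(2,2)·7!
= 362880 - 80640 + 5040
= 287280

287280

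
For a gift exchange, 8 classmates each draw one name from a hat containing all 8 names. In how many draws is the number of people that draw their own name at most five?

40291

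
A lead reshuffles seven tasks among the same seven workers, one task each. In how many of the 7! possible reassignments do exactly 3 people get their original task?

315

Choose which 3 of the 7 are fixed: C(7,3) = 35.
The remaining 4 must be deranged: !4 = 9.
Total: 35 × 9 = 315.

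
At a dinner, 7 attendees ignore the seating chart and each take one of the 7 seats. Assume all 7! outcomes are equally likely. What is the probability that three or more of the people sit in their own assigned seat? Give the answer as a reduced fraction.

407/5040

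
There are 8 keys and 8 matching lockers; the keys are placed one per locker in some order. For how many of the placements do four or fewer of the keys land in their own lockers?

# with exactly i fixed is C(8,i)·!(8-i); sum over i=0..4:
  i=0: C(8,0)·!8 = 1·14833 = 14833
  i=1: C(8,1)·!7 = 8·1854 = 14832
  i=2: C(8,2)·!6 = 28·265 = 7420
  i=3: C(8,3)·!5 = 56·44 = 2464
  i=4: C(8,4)·!4 = 70·9 = 630
Total = 40179.

40179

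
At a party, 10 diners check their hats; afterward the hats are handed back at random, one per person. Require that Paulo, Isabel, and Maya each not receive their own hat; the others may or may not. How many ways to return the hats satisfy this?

2656080

Inclusion-exclusion on the 3 forbidden self-matches:
Σ_{j=0}^{3} (-1)^j C(3,j)(10-j)!
= C(3,0)·10! - C(3,1)·9! + C(3,2)·8! - C(3,3)·7!
= 3628800 - 1088640 + 120960 - 5040
= 2656080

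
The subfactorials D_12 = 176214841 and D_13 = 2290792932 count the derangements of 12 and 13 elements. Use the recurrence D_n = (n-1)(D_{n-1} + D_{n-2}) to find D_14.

32071101049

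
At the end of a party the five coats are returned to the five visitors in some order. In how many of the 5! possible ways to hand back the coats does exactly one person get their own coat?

45

Choose which one of the 5 is fixed: C(5,1) = 5.
The other 4 form a derangement: !4 = 9.
Total: 5 × 9 = 45.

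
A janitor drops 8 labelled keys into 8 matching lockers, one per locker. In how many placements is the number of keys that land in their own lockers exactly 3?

Pick the 3 fixed positions: C(8,3) = 56 ways.
The remaining 5 must be deranged: !5 = 44.
Total: 56 × 44 = 2464.

2464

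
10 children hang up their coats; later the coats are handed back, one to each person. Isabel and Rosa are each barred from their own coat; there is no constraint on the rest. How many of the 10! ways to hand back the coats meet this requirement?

2943360

Inclusion-exclusion on the 2 forbidden self-matches:
Σ_{j=0}^{2} (-1)^j C(2,j)(10-j)!
= C(2,0)·10! - C(2,1)·9! + C(2,2)·8!
= 3628800 - 725760 + 40320
= 2943360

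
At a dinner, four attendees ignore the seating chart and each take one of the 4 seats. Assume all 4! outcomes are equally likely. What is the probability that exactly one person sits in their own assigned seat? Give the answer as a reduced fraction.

1/3

Favorable outcomes: C(4,1)·!3 = 4·2 = 8.
Total outcomes: 4! = 24.
Probability = 8/24 = 1/3.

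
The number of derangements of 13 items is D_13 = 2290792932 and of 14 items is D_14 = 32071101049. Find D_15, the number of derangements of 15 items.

D_15 = (15-1)·(D_14 + D_13) = 14·(32071101049 + 2290792932) = 14·34361893981 = 481066515734.

481066515734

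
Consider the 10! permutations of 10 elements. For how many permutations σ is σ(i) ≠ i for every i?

!10 = 10! · Σ_{k=0}^{10} (-1)^k/k!
= 10! - 10!/1! + 10!/2! - 10!/3! + 10!/4! - 10!/5! + 10!/6! - 10!/7! + 10!/8! - 10!/9! + 10!/10!
= 3628800 - 3628800 + 1814400 - 604800 + 151200 - 30240 + 5040 - 720 + 90 - 10 + 1
= 1334961

1334961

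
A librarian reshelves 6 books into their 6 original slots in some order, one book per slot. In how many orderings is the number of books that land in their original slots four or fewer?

719

# with exactly i fixed is C(6,i)·!(6-i); sum over i=0..4:
  i=0: C(6,0)·!6 = 1·265 = 265
  i=1: C(6,1)·!5 = 6·44 = 264
  i=2: C(6,2)·!4 = 15·9 = 135
  i=3: C(6,3)·!3 = 20·2 = 40
  i=4: C(6,4)·!2 = 15·1 = 15
Total = 719.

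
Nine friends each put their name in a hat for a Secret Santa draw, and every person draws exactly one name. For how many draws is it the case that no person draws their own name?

133496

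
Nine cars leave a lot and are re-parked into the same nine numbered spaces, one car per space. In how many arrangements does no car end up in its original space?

By inclusion-exclusion, !9 = Σ (-1)^k · 9!/k! for k=0..9
= 9! - 9!/1! + 9!/2! - 9!/3! + 9!/4! - 9!/5! + 9!/6! - 9!/7! + 9!/8! - 9!/9!
= 362880 - 362880 + 181440 - 60480 + 15120 - 3024 + 504 - 72 + 9 - 1
= 133496

133496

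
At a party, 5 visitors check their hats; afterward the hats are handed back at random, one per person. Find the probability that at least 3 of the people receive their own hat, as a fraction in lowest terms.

Favorable outcomes: Σ_{i≥3} C(5,i)·!(5-i) = 10·1 + 5·0 + 1·1 = 11.
Total outcomes: 5! = 120.
Probability = 11/120 = 11/120.

11/120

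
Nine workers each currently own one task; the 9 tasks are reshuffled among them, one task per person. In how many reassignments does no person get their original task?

The subfactorial !9 = [9!/e] (nearest integer).
9! = 362880, and 362880/e ≈ 133496.09, so !9 = 133496.

133496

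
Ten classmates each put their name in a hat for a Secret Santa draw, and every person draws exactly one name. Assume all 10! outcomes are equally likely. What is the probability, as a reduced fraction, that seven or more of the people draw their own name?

Favorable outcomes: Σ_{i≥7} C(10,i)·!(10-i) = 120·2 + 45·1 + 10·0 + 1·1 = 286.
Total outcomes: 10! = 3628800.
Probability = 286/3628800 = 143/1814400.

143/1814400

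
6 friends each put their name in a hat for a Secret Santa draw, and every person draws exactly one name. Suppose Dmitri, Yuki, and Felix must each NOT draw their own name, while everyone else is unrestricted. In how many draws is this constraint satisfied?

426

Inclusion-exclusion on the 3 forbidden self-matches:
Σ_{j=0}^{3} (-1)^j C(3,j)(6-j)!
= C(3,0)·6! - C(3,1)·5! + C(3,2)·4! - C(3,3)·3!
= 720 - 360 + 72 - 6
= 426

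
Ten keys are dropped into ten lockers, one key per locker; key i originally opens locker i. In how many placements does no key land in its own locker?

The subfactorial !10 = [10!/e] (nearest integer).
10! = 3628800, and 3628800/e ≈ 1334960.92, so !10 = 1334961.

1334961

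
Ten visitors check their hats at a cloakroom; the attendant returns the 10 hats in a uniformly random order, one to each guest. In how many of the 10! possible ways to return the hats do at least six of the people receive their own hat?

2176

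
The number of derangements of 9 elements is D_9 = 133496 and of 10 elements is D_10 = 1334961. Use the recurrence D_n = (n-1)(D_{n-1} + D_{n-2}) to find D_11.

14684570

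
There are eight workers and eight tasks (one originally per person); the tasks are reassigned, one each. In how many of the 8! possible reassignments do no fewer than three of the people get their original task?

# with exactly i fixed is C(8,i)·!(8-i); sum over i=3..8:
  i=3: C(8,3)·!5 = 56·44 = 2464
  i=4: C(8,4)·!4 = 70·9 = 630
  i=5: C(8,5)·!3 = 56·2 = 112
  i=6: C(8,6)·!2 = 28·1 = 28
  i=7: C(8,7)·!1 = 8·0 = 0
  i=8: C(8,8)·!0 = 1·1 = 1
Total = 3235.

3235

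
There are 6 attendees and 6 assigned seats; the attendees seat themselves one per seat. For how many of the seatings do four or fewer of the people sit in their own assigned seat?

719

Sum C(6,i)·!(6-i) for i = 0..4:
  i=0: C(6,0)·!6 = 1·265 = 265
  i=1: C(6,1)·!5 = 6·44 = 264
  i=2: C(6,2)·!4 = 15·9 = 135
  i=3: C(6,3)·!3 = 20·2 = 40
  i=4: C(6,4)·!2 = 15·1 = 15
Total = 719.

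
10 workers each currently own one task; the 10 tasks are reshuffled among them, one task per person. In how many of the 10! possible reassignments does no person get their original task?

By inclusion-exclusion, !10 = Σ (-1)^k · 10!/k! for k=0..10
= 10! - 10!/1! + 10!/2! - 10!/3! + 10!/4! - 10!/5! + 10!/6! - 10!/7! + 10!/8! - 10!/9! + 10!/10!
= 3628800 - 3628800 + 1814400 - 604800 + 151200 - 30240 + 5040 - 720 + 90 - 10 + 1
= 1334961

1334961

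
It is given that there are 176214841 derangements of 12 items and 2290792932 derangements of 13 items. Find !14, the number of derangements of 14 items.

!14 = (14-1)·(!13 + !12) = 13·(2290792932 + 176214841) = 13·2467007773 = 32071101049.

32071101049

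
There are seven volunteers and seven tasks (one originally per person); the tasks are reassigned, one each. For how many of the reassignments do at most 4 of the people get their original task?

5018

Sum C(7,i)·!(7-i) for i = 0..4:
  i=0: C(7,0)·!7 = 1·1854 = 1854
  i=1: C(7,1)·!6 = 7·265 = 1855
  i=2: C(7,2)·!5 = 21·44 = 924
  i=3: C(7,3)·!4 = 35·9 = 315
  i=4: C(7,4)·!3 = 35·2 = 70
Total = 5018.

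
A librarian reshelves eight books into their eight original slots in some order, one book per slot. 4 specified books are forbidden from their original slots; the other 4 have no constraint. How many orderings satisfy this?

24024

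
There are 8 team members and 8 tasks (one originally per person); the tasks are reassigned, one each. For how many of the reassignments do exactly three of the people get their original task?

2464

Choose which 3 of the 8 are fixed: C(8,3) = 56.
The remaining 5 must be deranged: !5 = 44.
Total: 56 × 44 = 2464.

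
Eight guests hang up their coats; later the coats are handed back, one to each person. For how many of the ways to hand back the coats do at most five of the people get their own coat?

40291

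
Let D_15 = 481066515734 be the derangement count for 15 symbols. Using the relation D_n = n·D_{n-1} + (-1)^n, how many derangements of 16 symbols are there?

7697064251745

D_16 = 16·481066515734 + 1 = 7697064251745.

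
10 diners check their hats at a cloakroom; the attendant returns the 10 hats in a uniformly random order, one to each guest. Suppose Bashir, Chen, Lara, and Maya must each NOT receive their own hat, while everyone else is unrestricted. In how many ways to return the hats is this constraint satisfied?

Let A_j be the event that the j-th constrained one is fixed. By inclusion-exclusion over the 4 events:
Σ_{j=0}^{4} (-1)^j C(4,j)(10-j)!
= C(4,0)·10! - C(4,1)·9! + C(4,2)·8! - C(4,3)·7! + C(4,4)·6!
= 3628800 - 1451520 + 241920 - 20160 + 720
= 2399760

2399760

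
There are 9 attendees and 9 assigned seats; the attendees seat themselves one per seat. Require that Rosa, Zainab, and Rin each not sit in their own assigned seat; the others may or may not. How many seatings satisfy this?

Let A_j be the event that the j-th constrained one is fixed. By inclusion-exclusion over the 3 events:
Σ_{j=0}^{3} (-1)^j C(3,j)(9-j)!
= C(3,0)·9! - C(3,1)·8! + C(3,2)·7! - C(3,3)·6!
= 362880 - 120960 + 15120 - 720
= 256320

256320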